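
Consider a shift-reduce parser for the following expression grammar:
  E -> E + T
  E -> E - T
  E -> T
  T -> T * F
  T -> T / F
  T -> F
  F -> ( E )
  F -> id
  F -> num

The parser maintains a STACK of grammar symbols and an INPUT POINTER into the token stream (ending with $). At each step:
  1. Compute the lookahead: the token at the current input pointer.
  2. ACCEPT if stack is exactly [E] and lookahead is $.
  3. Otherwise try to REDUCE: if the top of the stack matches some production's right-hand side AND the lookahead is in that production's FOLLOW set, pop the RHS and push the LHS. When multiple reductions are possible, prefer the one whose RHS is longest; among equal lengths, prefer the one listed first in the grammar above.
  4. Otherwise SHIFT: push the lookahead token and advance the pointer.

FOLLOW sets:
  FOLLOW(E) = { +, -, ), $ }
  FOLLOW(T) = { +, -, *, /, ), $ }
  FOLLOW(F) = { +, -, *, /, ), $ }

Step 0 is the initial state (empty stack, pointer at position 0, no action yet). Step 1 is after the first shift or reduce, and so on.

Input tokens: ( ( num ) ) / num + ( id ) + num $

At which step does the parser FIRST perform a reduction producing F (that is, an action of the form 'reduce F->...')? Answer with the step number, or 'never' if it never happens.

Answer: 4

Derivation:
Step 1: shift (. Stack=[(] ptr=1 lookahead=( remaining=[( num ) ) / num + ( id ) + num $]
Step 2: shift (. Stack=[( (] ptr=2 lookahead=num remaining=[num ) ) / num + ( id ) + num $]
Step 3: shift num. Stack=[( ( num] ptr=3 lookahead=) remaining=[) ) / num + ( id ) + num $]
Step 4: reduce F->num. Stack=[( ( F] ptr=3 lookahead=) remaining=[) ) / num + ( id ) + num $]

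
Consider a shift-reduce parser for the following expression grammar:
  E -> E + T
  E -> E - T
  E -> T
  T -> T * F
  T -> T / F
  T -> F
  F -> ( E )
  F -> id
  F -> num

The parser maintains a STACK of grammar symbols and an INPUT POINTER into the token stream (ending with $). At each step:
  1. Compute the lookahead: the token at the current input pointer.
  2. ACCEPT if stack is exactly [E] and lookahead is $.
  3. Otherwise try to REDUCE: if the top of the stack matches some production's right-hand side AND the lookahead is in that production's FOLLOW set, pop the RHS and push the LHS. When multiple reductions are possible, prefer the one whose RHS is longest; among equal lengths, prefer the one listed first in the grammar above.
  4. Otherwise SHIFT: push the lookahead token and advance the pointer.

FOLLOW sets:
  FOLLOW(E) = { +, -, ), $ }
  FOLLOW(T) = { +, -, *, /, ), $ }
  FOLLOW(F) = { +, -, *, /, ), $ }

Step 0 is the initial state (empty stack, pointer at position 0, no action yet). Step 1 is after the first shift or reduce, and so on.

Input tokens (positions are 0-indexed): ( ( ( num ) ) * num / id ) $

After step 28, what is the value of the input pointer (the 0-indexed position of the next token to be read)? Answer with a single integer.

Answer: 11

Derivation:
Step 1: shift (. Stack=[(] ptr=1 lookahead=( remaining=[( ( num ) ) * num / id ) $]
Step 2: shift (. Stack=[( (] ptr=2 lookahead=( remaining=[( num ) ) * num / id ) $]
Step 3: shift (. Stack=[( ( (] ptr=3 lookahead=num remaining=[num ) ) * num / id ) $]
Step 4: shift num. Stack=[( ( ( num] ptr=4 lookahead=) remaining=[) ) * num / id ) $]
Step 5: reduce F->num. Stack=[( ( ( F] ptr=4 lookahead=) remaining=[) ) * num / id ) $]
Step 6: reduce T->F. Stack=[( ( ( T] ptr=4 lookahead=) remaining=[) ) * num / id ) $]
Step 7: reduce E->T. Stack=[( ( ( E] ptr=4 lookahead=) remaining=[) ) * num / id ) $]
Step 8: shift ). Stack=[( ( ( E )] ptr=5 lookahead=) remaining=[) * num / id ) $]
Step 9: reduce F->( E ). Stack=[( ( F] ptr=5 lookahead=) remaining=[) * num / id ) $]
Step 10: reduce T->F. Stack=[( ( T] ptr=5 lookahead=) remaining=[) * num / id ) $]
Step 11: reduce E->T. Stack=[( ( E] ptr=5 lookahead=) remaining=[) * num / id ) $]
Step 12: shift ). Stack=[( ( E )] ptr=6 lookahead=* remaining=[* num / id ) $]
Step 13: reduce F->( E ). Stack=[( F] ptr=6 lookahead=* remaining=[* num / id ) $]
Step 14: reduce T->F. Stack=[( T] ptr=6 lookahead=* remaining=[* num / id ) $]
Step 15: shift *. Stack=[( T *] ptr=7 lookahead=num remaining=[num / id ) $]
Step 16: shift num. Stack=[( T * num] ptr=8 lookahead=/ remaining=[/ id ) $]
Step 17: reduce F->num. Stack=[( T * F] ptr=8 lookahead=/ remaining=[/ id ) $]
Step 18: reduce T->T * F. Stack=[( T] ptr=8 lookahead=/ remaining=[/ id ) $]
Step 19: shift /. Stack=[( T /] ptr=9 lookahead=id remaining=[id ) $]
Step 20: shift id. Stack=[( T / id] ptr=10 lookahead=) remaining=[) $]
Step 21: reduce F->id. Stack=[( T / F] ptr=10 lookahead=) remaining=[) $]
Step 22: reduce T->T / F. Stack=[( T] ptr=10 lookahead=) remaining=[) $]
Step 23: reduce E->T. Stack=[( E] ptr=10 lookahead=) remaining=[) $]
Step 24: shift ). Stack=[( E )] ptr=11 lookahead=$ remaining=[$]
Step 25: reduce F->( E ). Stack=[F] ptr=11 lookahead=$ remaining=[$]
Step 26: reduce T->F. Stack=[T] ptr=11 lookahead=$ remaining=[$]
Step 27: reduce E->T. Stack=[E] ptr=11 lookahead=$ remaining=[$]
Step 28: accept. Stack=[E] ptr=11 lookahead=$ remaining=[$]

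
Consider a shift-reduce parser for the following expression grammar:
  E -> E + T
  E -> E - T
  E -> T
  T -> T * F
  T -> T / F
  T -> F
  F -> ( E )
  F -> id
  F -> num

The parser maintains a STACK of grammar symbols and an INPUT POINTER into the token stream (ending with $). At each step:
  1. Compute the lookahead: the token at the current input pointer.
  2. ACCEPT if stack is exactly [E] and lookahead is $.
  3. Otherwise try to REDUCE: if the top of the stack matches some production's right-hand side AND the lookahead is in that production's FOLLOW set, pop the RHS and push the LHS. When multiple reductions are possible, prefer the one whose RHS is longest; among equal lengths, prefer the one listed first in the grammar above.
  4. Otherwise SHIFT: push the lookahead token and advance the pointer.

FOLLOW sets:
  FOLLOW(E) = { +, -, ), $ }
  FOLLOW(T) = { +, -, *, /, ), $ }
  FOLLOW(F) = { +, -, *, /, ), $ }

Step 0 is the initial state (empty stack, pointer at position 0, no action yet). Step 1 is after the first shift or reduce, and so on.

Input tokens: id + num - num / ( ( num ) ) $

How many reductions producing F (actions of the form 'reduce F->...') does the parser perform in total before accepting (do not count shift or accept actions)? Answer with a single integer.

Answer: 6

Derivation:
Step 1: shift id. Stack=[id] ptr=1 lookahead=+ remaining=[+ num - num / ( ( num ) ) $]
Step 2: reduce F->id. Stack=[F] ptr=1 lookahead=+ remaining=[+ num - num / ( ( num ) ) $]
Step 3: reduce T->F. Stack=[T] ptr=1 lookahead=+ remaining=[+ num - num / ( ( num ) ) $]
Step 4: reduce E->T. Stack=[E] ptr=1 lookahead=+ remaining=[+ num - num / ( ( num ) ) $]
Step 5: shift +. Stack=[E +] ptr=2 lookahead=num remaining=[num - num / ( ( num ) ) $]
Step 6: shift num. Stack=[E + num] ptr=3 lookahead=- remaining=[- num / ( ( num ) ) $]
Step 7: reduce F->num. Stack=[E + F] ptr=3 lookahead=- remaining=[- num / ( ( num ) ) $]
Step 8: reduce T->F. Stack=[E + T] ptr=3 lookahead=- remaining=[- num / ( ( num ) ) $]
Step 9: reduce E->E + T. Stack=[E] ptr=3 lookahead=- remaining=[- num / ( ( num ) ) $]
Step 10: shift -. Stack=[E -] ptr=4 lookahead=num remaining=[num / ( ( num ) ) $]
Step 11: shift num. Stack=[E - num] ptr=5 lookahead=/ remaining=[/ ( ( num ) ) $]
Step 12: reduce F->num. Stack=[E - F] ptr=5 lookahead=/ remaining=[/ ( ( num ) ) $]
Step 13: reduce T->F. Stack=[E - T] ptr=5 lookahead=/ remaining=[/ ( ( num ) ) $]
Step 14: shift /. Stack=[E - T /] ptr=6 lookahead=( remaining=[( ( num ) ) $]
Step 15: shift (. Stack=[E - T / (] ptr=7 lookahead=( remaining=[( num ) ) $]
Step 16: shift (. Stack=[E - T / ( (] ptr=8 lookahead=num remaining=[num ) ) $]
Step 17: shift num. Stack=[E - T / ( ( num] ptr=9 lookahead=) remaining=[) ) $]
Step 18: reduce F->num. Stack=[E - T / ( ( F] ptr=9 lookahead=) remaining=[) ) $]
Step 19: reduce T->F. Stack=[E - T / ( ( T] ptr=9 lookahead=) remaining=[) ) $]
Step 20: reduce E->T. Stack=[E - T / ( ( E] ptr=9 lookahead=) remaining=[) ) $]
Step 21: shift ). Stack=[E - T / ( ( E )] ptr=10 lookahead=) remaining=[) $]
Step 22: reduce F->( E ). Stack=[E - T / ( F] ptr=10 lookahead=) remaining=[) $]
Step 23: reduce T->F. Stack=[E - T / ( T] ptr=10 lookahead=) remaining=[) $]
Step 24: reduce E->T. Stack=[E - T / ( E] ptr=10 lookahead=) remaining=[) $]
Step 25: shift ). Stack=[E - T / ( E )] ptr=11 lookahead=$ remaining=[$]
Step 26: reduce F->( E ). Stack=[E - T / F] ptr=11 lookahead=$ remaining=[$]
Step 27: reduce T->T / F. Stack=[E - T] ptr=11 lookahead=$ remaining=[$]
Step 28: reduce E->E - T. Stack=[E] ptr=11 lookahead=$ remaining=[$]
Step 29: accept. Stack=[E] ptr=11 lookahead=$ remaining=[$]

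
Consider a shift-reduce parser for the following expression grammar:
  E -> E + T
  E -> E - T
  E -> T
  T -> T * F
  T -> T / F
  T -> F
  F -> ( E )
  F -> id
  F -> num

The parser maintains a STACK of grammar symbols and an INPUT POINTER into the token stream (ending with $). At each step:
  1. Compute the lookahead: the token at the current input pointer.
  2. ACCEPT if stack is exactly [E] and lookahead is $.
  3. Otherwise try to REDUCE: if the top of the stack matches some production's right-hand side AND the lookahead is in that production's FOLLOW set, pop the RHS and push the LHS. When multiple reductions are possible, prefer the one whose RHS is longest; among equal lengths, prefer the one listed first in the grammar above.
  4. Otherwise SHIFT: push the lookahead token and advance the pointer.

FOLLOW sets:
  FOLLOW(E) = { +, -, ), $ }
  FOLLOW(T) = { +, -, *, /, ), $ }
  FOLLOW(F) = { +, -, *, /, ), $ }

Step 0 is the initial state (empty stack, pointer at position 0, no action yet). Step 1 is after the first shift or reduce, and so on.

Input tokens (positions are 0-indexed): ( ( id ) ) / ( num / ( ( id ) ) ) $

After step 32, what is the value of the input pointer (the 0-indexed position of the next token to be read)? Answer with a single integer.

Step 1: shift (. Stack=[(] ptr=1 lookahead=( remaining=[( id ) ) / ( num / ( ( id ) ) ) $]
Step 2: shift (. Stack=[( (] ptr=2 lookahead=id remaining=[id ) ) / ( num / ( ( id ) ) ) $]
Step 3: shift id. Stack=[( ( id] ptr=3 lookahead=) remaining=[) ) / ( num / ( ( id ) ) ) $]
Step 4: reduce F->id. Stack=[( ( F] ptr=3 lookahead=) remaining=[) ) / ( num / ( ( id ) ) ) $]
Step 5: reduce T->F. Stack=[( ( T] ptr=3 lookahead=) remaining=[) ) / ( num / ( ( id ) ) ) $]
Step 6: reduce E->T. Stack=[( ( E] ptr=3 lookahead=) remaining=[) ) / ( num / ( ( id ) ) ) $]
Step 7: shift ). Stack=[( ( E )] ptr=4 lookahead=) remaining=[) / ( num / ( ( id ) ) ) $]
Step 8: reduce F->( E ). Stack=[( F] ptr=4 lookahead=) remaining=[) / ( num / ( ( id ) ) ) $]
Step 9: reduce T->F. Stack=[( T] ptr=4 lookahead=) remaining=[) / ( num / ( ( id ) ) ) $]
Step 10: reduce E->T. Stack=[( E] ptr=4 lookahead=) remaining=[) / ( num / ( ( id ) ) ) $]
Step 11: shift ). Stack=[( E )] ptr=5 lookahead=/ remaining=[/ ( num / ( ( id ) ) ) $]
Step 12: reduce F->( E ). Stack=[F] ptr=5 lookahead=/ remaining=[/ ( num / ( ( id ) ) ) $]
Step 13: reduce T->F. Stack=[T] ptr=5 lookahead=/ remaining=[/ ( num / ( ( id ) ) ) $]
Step 14: shift /. Stack=[T /] ptr=6 lookahead=( remaining=[( num / ( ( id ) ) ) $]
Step 15: shift (. Stack=[T / (] ptr=7 lookahead=num remaining=[num / ( ( id ) ) ) $]
Step 16: shift num. Stack=[T / ( num] ptr=8 lookahead=/ remaining=[/ ( ( id ) ) ) $]
Step 17: reduce F->num. Stack=[T / ( F] ptr=8 lookahead=/ remaining=[/ ( ( id ) ) ) $]
Step 18: reduce T->F. Stack=[T / ( T] ptr=8 lookahead=/ remaining=[/ ( ( id ) ) ) $]
Step 19: shift /. Stack=[T / ( T /] ptr=9 lookahead=( remaining=[( ( id ) ) ) $]
Step 20: shift (. Stack=[T / ( T / (] ptr=10 lookahead=( remaining=[( id ) ) ) $]
Step 21: shift (. Stack=[T / ( T / ( (] ptr=11 lookahead=id remaining=[id ) ) ) $]
Step 22: shift id. Stack=[T / ( T / ( ( id] ptr=12 lookahead=) remaining=[) ) ) $]
Step 23: reduce F->id. Stack=[T / ( T / ( ( F] ptr=12 lookahead=) remaining=[) ) ) $]
Step 24: reduce T->F. Stack=[T / ( T / ( ( T] ptr=12 lookahead=) remaining=[) ) ) $]
Step 25: reduce E->T. Stack=[T / ( T / ( ( E] ptr=12 lookahead=) remaining=[) ) ) $]
Step 26: shift ). Stack=[T / ( T / ( ( E )] ptr=13 lookahead=) remaining=[) ) $]
Step 27: reduce F->( E ). Stack=[T / ( T / ( F] ptr=13 lookahead=) remaining=[) ) $]
Step 28: reduce T->F. Stack=[T / ( T / ( T] ptr=13 lookahead=) remaining=[) ) $]
Step 29: reduce E->T. Stack=[T / ( T / ( E] ptr=13 lookahead=) remaining=[) ) $]
Step 30: shift ). Stack=[T / ( T / ( E )] ptr=14 lookahead=) remaining=[) $]
Step 31: reduce F->( E ). Stack=[T / ( T / F] ptr=14 lookahead=) remaining=[) $]
Step 32: reduce T->T / F. Stack=[T / ( T] ptr=14 lookahead=) remaining=[) $]

Answer: 14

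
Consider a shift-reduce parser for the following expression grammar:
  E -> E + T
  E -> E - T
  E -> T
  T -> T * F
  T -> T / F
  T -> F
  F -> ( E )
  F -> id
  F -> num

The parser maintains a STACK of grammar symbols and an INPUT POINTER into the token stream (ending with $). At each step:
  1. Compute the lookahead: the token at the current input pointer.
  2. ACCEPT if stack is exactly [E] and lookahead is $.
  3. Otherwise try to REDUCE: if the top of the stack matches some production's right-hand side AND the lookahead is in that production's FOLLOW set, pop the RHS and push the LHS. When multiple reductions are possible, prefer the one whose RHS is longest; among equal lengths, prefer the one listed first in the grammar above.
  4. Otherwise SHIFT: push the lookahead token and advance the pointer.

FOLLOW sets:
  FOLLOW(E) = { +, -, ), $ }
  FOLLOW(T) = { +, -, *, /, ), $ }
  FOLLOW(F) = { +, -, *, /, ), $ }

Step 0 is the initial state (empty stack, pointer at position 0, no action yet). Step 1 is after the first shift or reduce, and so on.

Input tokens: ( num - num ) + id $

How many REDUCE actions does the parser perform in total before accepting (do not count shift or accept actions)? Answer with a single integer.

Step 1: shift (. Stack=[(] ptr=1 lookahead=num remaining=[num - num ) + id $]
Step 2: shift num. Stack=[( num] ptr=2 lookahead=- remaining=[- num ) + id $]
Step 3: reduce F->num. Stack=[( F] ptr=2 lookahead=- remaining=[- num ) + id $]
Step 4: reduce T->F. Stack=[( T] ptr=2 lookahead=- remaining=[- num ) + id $]
Step 5: reduce E->T. Stack=[( E] ptr=2 lookahead=- remaining=[- num ) + id $]
Step 6: shift -. Stack=[( E -] ptr=3 lookahead=num remaining=[num ) + id $]
Step 7: shift num. Stack=[( E - num] ptr=4 lookahead=) remaining=[) + id $]
Step 8: reduce F->num. Stack=[( E - F] ptr=4 lookahead=) remaining=[) + id $]
Step 9: reduce T->F. Stack=[( E - T] ptr=4 lookahead=) remaining=[) + id $]
Step 10: reduce E->E - T. Stack=[( E] ptr=4 lookahead=) remaining=[) + id $]
Step 11: shift ). Stack=[( E )] ptr=5 lookahead=+ remaining=[+ id $]
Step 12: reduce F->( E ). Stack=[F] ptr=5 lookahead=+ remaining=[+ id $]
Step 13: reduce T->F. Stack=[T] ptr=5 lookahead=+ remaining=[+ id $]
Step 14: reduce E->T. Stack=[E] ptr=5 lookahead=+ remaining=[+ id $]
Step 15: shift +. Stack=[E +] ptr=6 lookahead=id remaining=[id $]
Step 16: shift id. Stack=[E + id] ptr=7 lookahead=$ remaining=[$]
Step 17: reduce F->id. Stack=[E + F] ptr=7 lookahead=$ remaining=[$]
Step 18: reduce T->F. Stack=[E + T] ptr=7 lookahead=$ remaining=[$]
Step 19: reduce E->E + T. Stack=[E] ptr=7 lookahead=$ remaining=[$]
Step 20: accept. Stack=[E] ptr=7 lookahead=$ remaining=[$]

Answer: 12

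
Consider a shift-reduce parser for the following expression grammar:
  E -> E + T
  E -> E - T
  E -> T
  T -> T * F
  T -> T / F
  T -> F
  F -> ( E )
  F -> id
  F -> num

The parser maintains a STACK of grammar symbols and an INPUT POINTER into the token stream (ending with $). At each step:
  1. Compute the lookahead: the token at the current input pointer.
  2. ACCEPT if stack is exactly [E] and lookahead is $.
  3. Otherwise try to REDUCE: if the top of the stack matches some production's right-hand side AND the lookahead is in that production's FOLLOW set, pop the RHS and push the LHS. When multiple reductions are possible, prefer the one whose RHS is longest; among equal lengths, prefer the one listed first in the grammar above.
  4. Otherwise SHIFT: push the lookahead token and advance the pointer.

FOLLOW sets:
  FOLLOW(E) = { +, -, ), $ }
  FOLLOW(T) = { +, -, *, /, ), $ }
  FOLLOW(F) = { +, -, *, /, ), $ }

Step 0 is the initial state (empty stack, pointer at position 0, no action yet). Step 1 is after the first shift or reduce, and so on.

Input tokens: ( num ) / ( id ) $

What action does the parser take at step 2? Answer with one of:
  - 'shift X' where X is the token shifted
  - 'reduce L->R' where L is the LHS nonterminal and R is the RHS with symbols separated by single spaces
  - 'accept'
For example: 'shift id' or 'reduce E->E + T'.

Answer: shift num

Derivation:
Step 1: shift (. Stack=[(] ptr=1 lookahead=num remaining=[num ) / ( id ) $]
Step 2: shift num. Stack=[( num] ptr=2 lookahead=) remaining=[) / ( id ) $]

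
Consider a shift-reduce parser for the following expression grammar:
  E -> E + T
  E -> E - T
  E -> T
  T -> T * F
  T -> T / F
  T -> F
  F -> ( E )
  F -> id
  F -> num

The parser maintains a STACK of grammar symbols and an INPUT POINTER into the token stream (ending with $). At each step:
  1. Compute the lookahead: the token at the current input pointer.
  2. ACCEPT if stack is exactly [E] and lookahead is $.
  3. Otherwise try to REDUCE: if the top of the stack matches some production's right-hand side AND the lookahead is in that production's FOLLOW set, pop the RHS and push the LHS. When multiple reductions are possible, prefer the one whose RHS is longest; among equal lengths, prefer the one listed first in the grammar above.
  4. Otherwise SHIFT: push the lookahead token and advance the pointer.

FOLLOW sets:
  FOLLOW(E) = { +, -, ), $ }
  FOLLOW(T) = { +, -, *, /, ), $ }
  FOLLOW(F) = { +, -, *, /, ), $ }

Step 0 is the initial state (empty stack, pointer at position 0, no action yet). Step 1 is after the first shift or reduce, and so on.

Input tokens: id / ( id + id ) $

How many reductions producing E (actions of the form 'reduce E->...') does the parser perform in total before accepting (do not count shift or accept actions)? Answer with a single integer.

Answer: 3

Derivation:
Step 1: shift id. Stack=[id] ptr=1 lookahead=/ remaining=[/ ( id + id ) $]
Step 2: reduce F->id. Stack=[F] ptr=1 lookahead=/ remaining=[/ ( id + id ) $]
Step 3: reduce T->F. Stack=[T] ptr=1 lookahead=/ remaining=[/ ( id + id ) $]
Step 4: shift /. Stack=[T /] ptr=2 lookahead=( remaining=[( id + id ) $]
Step 5: shift (. Stack=[T / (] ptr=3 lookahead=id remaining=[id + id ) $]
Step 6: shift id. Stack=[T / ( id] ptr=4 lookahead=+ remaining=[+ id ) $]
Step 7: reduce F->id. Stack=[T / ( F] ptr=4 lookahead=+ remaining=[+ id ) $]
Step 8: reduce T->F. Stack=[T / ( T] ptr=4 lookahead=+ remaining=[+ id ) $]
Step 9: reduce E->T. Stack=[T / ( E] ptr=4 lookahead=+ remaining=[+ id ) $]
Step 10: shift +. Stack=[T / ( E +] ptr=5 lookahead=id remaining=[id ) $]
Step 11: shift id. Stack=[T / ( E + id] ptr=6 lookahead=) remaining=[) $]
Step 12: reduce F->id. Stack=[T / ( E + F] ptr=6 lookahead=) remaining=[) $]
Step 13: reduce T->F. Stack=[T / ( E + T] ptr=6 lookahead=) remaining=[) $]
Step 14: reduce E->E + T. Stack=[T / ( E] ptr=6 lookahead=) remaining=[) $]
Step 15: shift ). Stack=[T / ( E )] ptr=7 lookahead=$ remaining=[$]
Step 16: reduce F->( E ). Stack=[T / F] ptr=7 lookahead=$ remaining=[$]
Step 17: reduce T->T / F. Stack=[T] ptr=7 lookahead=$ remaining=[$]
Step 18: reduce E->T. Stack=[E] ptr=7 lookahead=$ remaining=[$]
Step 19: accept. Stack=[E] ptr=7 lookahead=$ remaining=[$]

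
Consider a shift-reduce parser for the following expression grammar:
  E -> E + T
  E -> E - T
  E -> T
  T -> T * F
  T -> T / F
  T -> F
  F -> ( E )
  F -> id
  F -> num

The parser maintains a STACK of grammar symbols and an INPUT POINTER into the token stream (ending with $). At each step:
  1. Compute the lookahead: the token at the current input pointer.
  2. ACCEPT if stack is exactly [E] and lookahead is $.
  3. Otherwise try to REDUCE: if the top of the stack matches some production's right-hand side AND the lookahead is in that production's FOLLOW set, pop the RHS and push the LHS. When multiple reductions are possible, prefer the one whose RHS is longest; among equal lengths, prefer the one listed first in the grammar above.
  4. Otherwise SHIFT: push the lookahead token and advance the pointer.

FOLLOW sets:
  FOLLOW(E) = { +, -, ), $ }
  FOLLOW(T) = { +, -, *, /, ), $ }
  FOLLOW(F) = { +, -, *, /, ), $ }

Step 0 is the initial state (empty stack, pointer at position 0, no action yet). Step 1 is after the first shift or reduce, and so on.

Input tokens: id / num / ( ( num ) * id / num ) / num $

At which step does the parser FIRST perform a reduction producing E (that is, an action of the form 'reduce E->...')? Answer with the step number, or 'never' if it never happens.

Answer: 14

Derivation:
Step 1: shift id. Stack=[id] ptr=1 lookahead=/ remaining=[/ num / ( ( num ) * id / num ) / num $]
Step 2: reduce F->id. Stack=[F] ptr=1 lookahead=/ remaining=[/ num / ( ( num ) * id / num ) / num $]
Step 3: reduce T->F. Stack=[T] ptr=1 lookahead=/ remaining=[/ num / ( ( num ) * id / num ) / num $]
Step 4: shift /. Stack=[T /] ptr=2 lookahead=num remaining=[num / ( ( num ) * id / num ) / num $]
Step 5: shift num. Stack=[T / num] ptr=3 lookahead=/ remaining=[/ ( ( num ) * id / num ) / num $]
Step 6: reduce F->num. Stack=[T / F] ptr=3 lookahead=/ remaining=[/ ( ( num ) * id / num ) / num $]
Step 7: reduce T->T / F. Stack=[T] ptr=3 lookahead=/ remaining=[/ ( ( num ) * id / num ) / num $]
Step 8: shift /. Stack=[T /] ptr=4 lookahead=( remaining=[( ( num ) * id / num ) / num $]
Step 9: shift (. Stack=[T / (] ptr=5 lookahead=( remaining=[( num ) * id / num ) / num $]
Step 10: shift (. Stack=[T / ( (] ptr=6 lookahead=num remaining=[num ) * id / num ) / num $]
Step 11: shift num. Stack=[T / ( ( num] ptr=7 lookahead=) remaining=[) * id / num ) / num $]
Step 12: reduce F->num. Stack=[T / ( ( F] ptr=7 lookahead=) remaining=[) * id / num ) / num $]
Step 13: reduce T->F. Stack=[T / ( ( T] ptr=7 lookahead=) remaining=[) * id / num ) / num $]
Step 14: reduce E->T. Stack=[T / ( ( E] ptr=7 lookahead=) remaining=[) * id / num ) / num $]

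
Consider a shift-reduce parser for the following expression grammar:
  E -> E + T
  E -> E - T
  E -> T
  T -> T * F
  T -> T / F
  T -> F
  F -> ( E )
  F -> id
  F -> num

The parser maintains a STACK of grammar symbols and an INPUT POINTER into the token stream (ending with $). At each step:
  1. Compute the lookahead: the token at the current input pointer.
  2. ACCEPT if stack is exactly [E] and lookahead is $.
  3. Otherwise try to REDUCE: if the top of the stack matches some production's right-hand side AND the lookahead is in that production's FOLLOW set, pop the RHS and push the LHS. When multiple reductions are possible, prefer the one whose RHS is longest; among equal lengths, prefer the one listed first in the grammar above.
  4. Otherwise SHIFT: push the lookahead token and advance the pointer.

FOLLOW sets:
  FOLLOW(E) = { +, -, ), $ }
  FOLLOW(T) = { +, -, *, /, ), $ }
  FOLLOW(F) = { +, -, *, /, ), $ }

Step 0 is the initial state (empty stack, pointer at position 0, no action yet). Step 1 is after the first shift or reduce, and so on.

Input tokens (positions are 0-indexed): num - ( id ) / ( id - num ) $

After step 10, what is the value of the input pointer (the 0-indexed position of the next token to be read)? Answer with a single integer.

Answer: 4

Derivation:
Step 1: shift num. Stack=[num] ptr=1 lookahead=- remaining=[- ( id ) / ( id - num ) $]
Step 2: reduce F->num. Stack=[F] ptr=1 lookahead=- remaining=[- ( id ) / ( id - num ) $]
Step 3: reduce T->F. Stack=[T] ptr=1 lookahead=- remaining=[- ( id ) / ( id - num ) $]
Step 4: reduce E->T. Stack=[E] ptr=1 lookahead=- remaining=[- ( id ) / ( id - num ) $]
Step 5: shift -. Stack=[E -] ptr=2 lookahead=( remaining=[( id ) / ( id - num ) $]
Step 6: shift (. Stack=[E - (] ptr=3 lookahead=id remaining=[id ) / ( id - num ) $]
Step 7: shift id. Stack=[E - ( id] ptr=4 lookahead=) remaining=[) / ( id - num ) $]
Step 8: reduce F->id. Stack=[E - ( F] ptr=4 lookahead=) remaining=[) / ( id - num ) $]
Step 9: reduce T->F. Stack=[E - ( T] ptr=4 lookahead=) remaining=[) / ( id - num ) $]
Step 10: reduce E->T. Stack=[E - ( E] ptr=4 lookahead=) remaining=[) / ( id - num ) $]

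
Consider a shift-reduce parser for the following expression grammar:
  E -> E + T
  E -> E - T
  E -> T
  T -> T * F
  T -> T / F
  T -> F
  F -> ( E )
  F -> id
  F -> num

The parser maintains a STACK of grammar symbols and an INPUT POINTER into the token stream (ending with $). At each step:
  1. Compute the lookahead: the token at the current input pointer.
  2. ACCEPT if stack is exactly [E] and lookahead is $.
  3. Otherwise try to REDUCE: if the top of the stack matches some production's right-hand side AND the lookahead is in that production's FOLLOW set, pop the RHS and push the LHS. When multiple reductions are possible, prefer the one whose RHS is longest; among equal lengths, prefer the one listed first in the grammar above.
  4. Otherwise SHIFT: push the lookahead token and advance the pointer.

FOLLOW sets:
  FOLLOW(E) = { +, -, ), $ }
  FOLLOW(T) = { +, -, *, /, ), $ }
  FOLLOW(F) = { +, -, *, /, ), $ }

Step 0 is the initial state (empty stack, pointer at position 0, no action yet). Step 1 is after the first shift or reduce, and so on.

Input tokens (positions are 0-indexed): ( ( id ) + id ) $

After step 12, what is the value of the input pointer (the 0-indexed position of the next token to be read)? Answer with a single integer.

Step 1: shift (. Stack=[(] ptr=1 lookahead=( remaining=[( id ) + id ) $]
Step 2: shift (. Stack=[( (] ptr=2 lookahead=id remaining=[id ) + id ) $]
Step 3: shift id. Stack=[( ( id] ptr=3 lookahead=) remaining=[) + id ) $]
Step 4: reduce F->id. Stack=[( ( F] ptr=3 lookahead=) remaining=[) + id ) $]
Step 5: reduce T->F. Stack=[( ( T] ptr=3 lookahead=) remaining=[) + id ) $]
Step 6: reduce E->T. Stack=[( ( E] ptr=3 lookahead=) remaining=[) + id ) $]
Step 7: shift ). Stack=[( ( E )] ptr=4 lookahead=+ remaining=[+ id ) $]
Step 8: reduce F->( E ). Stack=[( F] ptr=4 lookahead=+ remaining=[+ id ) $]
Step 9: reduce T->F. Stack=[( T] ptr=4 lookahead=+ remaining=[+ id ) $]
Step 10: reduce E->T. Stack=[( E] ptr=4 lookahead=+ remaining=[+ id ) $]
Step 11: shift +. Stack=[( E +] ptr=5 lookahead=id remaining=[id ) $]
Step 12: shift id. Stack=[( E + id] ptr=6 lookahead=) remaining=[) $]

Answer: 6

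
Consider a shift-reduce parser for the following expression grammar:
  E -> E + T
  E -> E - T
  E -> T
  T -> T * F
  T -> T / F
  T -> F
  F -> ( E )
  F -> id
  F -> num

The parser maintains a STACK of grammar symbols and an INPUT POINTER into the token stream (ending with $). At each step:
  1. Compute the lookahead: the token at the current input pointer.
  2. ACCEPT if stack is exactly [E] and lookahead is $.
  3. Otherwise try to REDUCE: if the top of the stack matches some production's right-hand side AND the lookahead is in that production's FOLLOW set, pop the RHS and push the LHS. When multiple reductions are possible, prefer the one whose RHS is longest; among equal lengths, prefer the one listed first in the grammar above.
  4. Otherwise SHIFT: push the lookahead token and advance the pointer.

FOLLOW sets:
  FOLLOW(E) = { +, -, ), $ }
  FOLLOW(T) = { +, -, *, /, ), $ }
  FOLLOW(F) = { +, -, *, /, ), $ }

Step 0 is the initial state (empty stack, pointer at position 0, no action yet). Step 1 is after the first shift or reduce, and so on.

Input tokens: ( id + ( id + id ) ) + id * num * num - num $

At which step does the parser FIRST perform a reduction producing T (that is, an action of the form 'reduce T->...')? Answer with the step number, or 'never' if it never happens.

Answer: 4

Derivation:
Step 1: shift (. Stack=[(] ptr=1 lookahead=id remaining=[id + ( id + id ) ) + id * num * num - num $]
Step 2: shift id. Stack=[( id] ptr=2 lookahead=+ remaining=[+ ( id + id ) ) + id * num * num - num $]
Step 3: reduce F->id. Stack=[( F] ptr=2 lookahead=+ remaining=[+ ( id + id ) ) + id * num * num - num $]
Step 4: reduce T->F. Stack=[( T] ptr=2 lookahead=+ remaining=[+ ( id + id ) ) + id * num * num - num $]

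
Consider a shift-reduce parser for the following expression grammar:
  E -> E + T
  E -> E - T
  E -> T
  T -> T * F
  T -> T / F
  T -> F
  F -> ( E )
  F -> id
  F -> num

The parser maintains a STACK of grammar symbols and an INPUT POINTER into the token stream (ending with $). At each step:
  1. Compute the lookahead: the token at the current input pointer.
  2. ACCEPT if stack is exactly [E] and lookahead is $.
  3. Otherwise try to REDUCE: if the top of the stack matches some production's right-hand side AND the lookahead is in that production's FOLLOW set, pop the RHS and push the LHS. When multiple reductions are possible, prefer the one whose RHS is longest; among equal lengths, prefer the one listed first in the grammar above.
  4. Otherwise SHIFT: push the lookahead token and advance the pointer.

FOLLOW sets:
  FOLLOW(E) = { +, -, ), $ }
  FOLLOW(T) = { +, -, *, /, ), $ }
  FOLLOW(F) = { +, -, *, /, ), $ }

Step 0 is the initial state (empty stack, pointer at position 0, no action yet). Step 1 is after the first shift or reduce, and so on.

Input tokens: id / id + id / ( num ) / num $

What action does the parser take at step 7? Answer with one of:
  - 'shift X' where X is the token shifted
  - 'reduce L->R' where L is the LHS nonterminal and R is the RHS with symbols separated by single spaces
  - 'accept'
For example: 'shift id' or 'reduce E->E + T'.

Step 1: shift id. Stack=[id] ptr=1 lookahead=/ remaining=[/ id + id / ( num ) / num $]
Step 2: reduce F->id. Stack=[F] ptr=1 lookahead=/ remaining=[/ id + id / ( num ) / num $]
Step 3: reduce T->F. Stack=[T] ptr=1 lookahead=/ remaining=[/ id + id / ( num ) / num $]
Step 4: shift /. Stack=[T /] ptr=2 lookahead=id remaining=[id + id / ( num ) / num $]
Step 5: shift id. Stack=[T / id] ptr=3 lookahead=+ remaining=[+ id / ( num ) / num $]
Step 6: reduce F->id. Stack=[T / F] ptr=3 lookahead=+ remaining=[+ id / ( num ) / num $]
Step 7: reduce T->T / F. Stack=[T] ptr=3 lookahead=+ remaining=[+ id / ( num ) / num $]

Answer: reduce T->T / F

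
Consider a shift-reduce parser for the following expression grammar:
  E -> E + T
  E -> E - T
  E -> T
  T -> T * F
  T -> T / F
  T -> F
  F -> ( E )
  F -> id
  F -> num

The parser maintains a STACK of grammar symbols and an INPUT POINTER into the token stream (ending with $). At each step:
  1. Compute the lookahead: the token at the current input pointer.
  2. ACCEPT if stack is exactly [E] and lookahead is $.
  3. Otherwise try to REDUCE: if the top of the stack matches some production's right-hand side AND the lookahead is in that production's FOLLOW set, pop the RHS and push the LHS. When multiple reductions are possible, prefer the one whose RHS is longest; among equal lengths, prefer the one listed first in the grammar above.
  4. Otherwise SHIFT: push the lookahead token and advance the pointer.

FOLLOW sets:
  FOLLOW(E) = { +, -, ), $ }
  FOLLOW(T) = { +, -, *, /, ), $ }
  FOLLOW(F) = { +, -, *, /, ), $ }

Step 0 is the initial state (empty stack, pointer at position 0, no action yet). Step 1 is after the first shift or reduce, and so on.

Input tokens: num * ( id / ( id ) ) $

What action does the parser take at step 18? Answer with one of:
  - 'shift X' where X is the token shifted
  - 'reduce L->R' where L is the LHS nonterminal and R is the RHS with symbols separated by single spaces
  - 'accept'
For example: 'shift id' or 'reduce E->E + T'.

Answer: reduce E->T

Derivation:
Step 1: shift num. Stack=[num] ptr=1 lookahead=* remaining=[* ( id / ( id ) ) $]
Step 2: reduce F->num. Stack=[F] ptr=1 lookahead=* remaining=[* ( id / ( id ) ) $]
Step 3: reduce T->F. Stack=[T] ptr=1 lookahead=* remaining=[* ( id / ( id ) ) $]
Step 4: shift *. Stack=[T *] ptr=2 lookahead=( remaining=[( id / ( id ) ) $]
Step 5: shift (. Stack=[T * (] ptr=3 lookahead=id remaining=[id / ( id ) ) $]
Step 6: shift id. Stack=[T * ( id] ptr=4 lookahead=/ remaining=[/ ( id ) ) $]
Step 7: reduce F->id. Stack=[T * ( F] ptr=4 lookahead=/ remaining=[/ ( id ) ) $]
Step 8: reduce T->F. Stack=[T * ( T] ptr=4 lookahead=/ remaining=[/ ( id ) ) $]
Step 9: shift /. Stack=[T * ( T /] ptr=5 lookahead=( remaining=[( id ) ) $]
Step 10: shift (. Stack=[T * ( T / (] ptr=6 lookahead=id remaining=[id ) ) $]
Step 11: shift id. Stack=[T * ( T / ( id] ptr=7 lookahead=) remaining=[) ) $]
Step 12: reduce F->id. Stack=[T * ( T / ( F] ptr=7 lookahead=) remaining=[) ) $]
Step 13: reduce T->F. Stack=[T * ( T / ( T] ptr=7 lookahead=) remaining=[) ) $]
Step 14: reduce E->T. Stack=[T * ( T / ( E] ptr=7 lookahead=) remaining=[) ) $]
Step 15: shift ). Stack=[T * ( T / ( E )] ptr=8 lookahead=) remaining=[) $]
Step 16: reduce F->( E ). Stack=[T * ( T / F] ptr=8 lookahead=) remaining=[) $]
Step 17: reduce T->T / F. Stack=[T * ( T] ptr=8 lookahead=) remaining=[) $]
Step 18: reduce E->T. Stack=[T * ( E] ptr=8 lookahead=) remaining=[) $]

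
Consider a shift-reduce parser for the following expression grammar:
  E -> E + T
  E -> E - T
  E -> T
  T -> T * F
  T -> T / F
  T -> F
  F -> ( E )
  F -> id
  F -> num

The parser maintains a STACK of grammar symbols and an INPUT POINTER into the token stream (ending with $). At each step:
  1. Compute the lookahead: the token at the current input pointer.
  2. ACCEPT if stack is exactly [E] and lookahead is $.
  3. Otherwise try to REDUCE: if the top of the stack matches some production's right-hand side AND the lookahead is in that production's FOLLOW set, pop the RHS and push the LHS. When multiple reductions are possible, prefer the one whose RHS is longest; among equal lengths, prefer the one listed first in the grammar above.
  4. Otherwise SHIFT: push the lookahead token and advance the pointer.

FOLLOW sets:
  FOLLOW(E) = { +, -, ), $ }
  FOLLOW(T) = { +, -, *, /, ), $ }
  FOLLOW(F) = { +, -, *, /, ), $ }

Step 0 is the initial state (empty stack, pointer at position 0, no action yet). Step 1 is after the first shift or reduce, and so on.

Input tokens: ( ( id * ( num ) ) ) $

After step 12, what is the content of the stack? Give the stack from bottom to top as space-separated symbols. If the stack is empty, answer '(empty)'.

Step 1: shift (. Stack=[(] ptr=1 lookahead=( remaining=[( id * ( num ) ) ) $]
Step 2: shift (. Stack=[( (] ptr=2 lookahead=id remaining=[id * ( num ) ) ) $]
Step 3: shift id. Stack=[( ( id] ptr=3 lookahead=* remaining=[* ( num ) ) ) $]
Step 4: reduce F->id. Stack=[( ( F] ptr=3 lookahead=* remaining=[* ( num ) ) ) $]
Step 5: reduce T->F. Stack=[( ( T] ptr=3 lookahead=* remaining=[* ( num ) ) ) $]
Step 6: shift *. Stack=[( ( T *] ptr=4 lookahead=( remaining=[( num ) ) ) $]
Step 7: shift (. Stack=[( ( T * (] ptr=5 lookahead=num remaining=[num ) ) ) $]
Step 8: shift num. Stack=[( ( T * ( num] ptr=6 lookahead=) remaining=[) ) ) $]
Step 9: reduce F->num. Stack=[( ( T * ( F] ptr=6 lookahead=) remaining=[) ) ) $]
Step 10: reduce T->F. Stack=[( ( T * ( T] ptr=6 lookahead=) remaining=[) ) ) $]
Step 11: reduce E->T. Stack=[( ( T * ( E] ptr=6 lookahead=) remaining=[) ) ) $]
Step 12: shift ). Stack=[( ( T * ( E )] ptr=7 lookahead=) remaining=[) ) $]

Answer: ( ( T * ( E )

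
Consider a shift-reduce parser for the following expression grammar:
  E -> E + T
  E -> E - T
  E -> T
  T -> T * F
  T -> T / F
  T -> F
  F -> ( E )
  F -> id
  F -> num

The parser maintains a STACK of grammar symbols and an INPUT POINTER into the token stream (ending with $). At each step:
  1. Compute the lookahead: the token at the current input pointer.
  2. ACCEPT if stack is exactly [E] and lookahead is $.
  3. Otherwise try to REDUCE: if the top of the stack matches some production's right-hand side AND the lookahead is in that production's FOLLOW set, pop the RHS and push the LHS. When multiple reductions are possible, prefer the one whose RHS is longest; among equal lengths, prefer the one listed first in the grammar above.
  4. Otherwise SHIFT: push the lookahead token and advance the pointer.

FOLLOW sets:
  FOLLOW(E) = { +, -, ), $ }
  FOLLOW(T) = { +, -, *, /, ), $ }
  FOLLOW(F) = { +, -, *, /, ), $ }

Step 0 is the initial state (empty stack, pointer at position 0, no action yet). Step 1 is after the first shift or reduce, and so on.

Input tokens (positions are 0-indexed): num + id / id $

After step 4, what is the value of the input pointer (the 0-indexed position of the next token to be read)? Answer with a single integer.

Answer: 1

Derivation:
Step 1: shift num. Stack=[num] ptr=1 lookahead=+ remaining=[+ id / id $]
Step 2: reduce F->num. Stack=[F] ptr=1 lookahead=+ remaining=[+ id / id $]
Step 3: reduce T->F. Stack=[T] ptr=1 lookahead=+ remaining=[+ id / id $]
Step 4: reduce E->T. Stack=[E] ptr=1 lookahead=+ remaining=[+ id / id $]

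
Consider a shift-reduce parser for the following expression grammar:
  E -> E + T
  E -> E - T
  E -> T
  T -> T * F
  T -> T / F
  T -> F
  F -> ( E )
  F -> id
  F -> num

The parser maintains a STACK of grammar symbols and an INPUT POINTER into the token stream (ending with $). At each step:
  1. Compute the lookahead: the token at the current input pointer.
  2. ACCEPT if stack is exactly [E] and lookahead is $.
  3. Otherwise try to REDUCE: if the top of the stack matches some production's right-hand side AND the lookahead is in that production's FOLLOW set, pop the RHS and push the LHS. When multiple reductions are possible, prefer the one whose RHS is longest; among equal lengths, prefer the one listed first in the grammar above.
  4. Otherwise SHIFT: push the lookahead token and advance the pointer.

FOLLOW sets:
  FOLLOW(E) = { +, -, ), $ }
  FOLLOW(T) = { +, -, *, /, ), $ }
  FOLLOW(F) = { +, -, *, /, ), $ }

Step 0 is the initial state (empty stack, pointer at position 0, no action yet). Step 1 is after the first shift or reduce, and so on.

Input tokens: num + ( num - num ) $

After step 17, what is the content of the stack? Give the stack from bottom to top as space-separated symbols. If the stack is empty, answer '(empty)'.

Answer: E + F

Derivation:
Step 1: shift num. Stack=[num] ptr=1 lookahead=+ remaining=[+ ( num - num ) $]
Step 2: reduce F->num. Stack=[F] ptr=1 lookahead=+ remaining=[+ ( num - num ) $]
Step 3: reduce T->F. Stack=[T] ptr=1 lookahead=+ remaining=[+ ( num - num ) $]
Step 4: reduce E->T. Stack=[E] ptr=1 lookahead=+ remaining=[+ ( num - num ) $]
Step 5: shift +. Stack=[E +] ptr=2 lookahead=( remaining=[( num - num ) $]
Step 6: shift (. Stack=[E + (] ptr=3 lookahead=num remaining=[num - num ) $]
Step 7: shift num. Stack=[E + ( num] ptr=4 lookahead=- remaining=[- num ) $]
Step 8: reduce F->num. Stack=[E + ( F] ptr=4 lookahead=- remaining=[- num ) $]
Step 9: reduce T->F. Stack=[E + ( T] ptr=4 lookahead=- remaining=[- num ) $]
Step 10: reduce E->T. Stack=[E + ( E] ptr=4 lookahead=- remaining=[- num ) $]
Step 11: shift -. Stack=[E + ( E -] ptr=5 lookahead=num remaining=[num ) $]
Step 12: shift num. Stack=[E + ( E - num] ptr=6 lookahead=) remaining=[) $]
Step 13: reduce F->num. Stack=[E + ( E - F] ptr=6 lookahead=) remaining=[) $]
Step 14: reduce T->F. Stack=[E + ( E - T] ptr=6 lookahead=) remaining=[) $]
Step 15: reduce E->E - T. Stack=[E + ( E] ptr=6 lookahead=) remaining=[) $]
Step 16: shift ). Stack=[E + ( E )] ptr=7 lookahead=$ remaining=[$]
Step 17: reduce F->( E ). Stack=[E + F] ptr=7 lookahead=$ remaining=[$]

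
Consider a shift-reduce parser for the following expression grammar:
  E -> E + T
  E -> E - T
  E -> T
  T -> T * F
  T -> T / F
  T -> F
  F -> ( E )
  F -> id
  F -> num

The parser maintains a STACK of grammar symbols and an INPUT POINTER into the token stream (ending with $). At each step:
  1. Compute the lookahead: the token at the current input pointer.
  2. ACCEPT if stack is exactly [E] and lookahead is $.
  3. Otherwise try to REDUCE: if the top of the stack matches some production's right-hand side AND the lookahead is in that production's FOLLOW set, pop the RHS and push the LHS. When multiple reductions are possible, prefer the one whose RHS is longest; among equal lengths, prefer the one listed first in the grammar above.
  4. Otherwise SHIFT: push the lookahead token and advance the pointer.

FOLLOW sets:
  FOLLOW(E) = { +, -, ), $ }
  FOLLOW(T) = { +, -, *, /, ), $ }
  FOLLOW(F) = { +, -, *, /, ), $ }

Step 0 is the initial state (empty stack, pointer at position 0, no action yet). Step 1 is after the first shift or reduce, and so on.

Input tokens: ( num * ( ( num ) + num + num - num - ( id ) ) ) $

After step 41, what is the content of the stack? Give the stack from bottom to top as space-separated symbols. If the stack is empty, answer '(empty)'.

Answer: ( T * ( E )

Derivation:
Step 1: shift (. Stack=[(] ptr=1 lookahead=num remaining=[num * ( ( num ) + num + num - num - ( id ) ) ) $]
Step 2: shift num. Stack=[( num] ptr=2 lookahead=* remaining=[* ( ( num ) + num + num - num - ( id ) ) ) $]
Step 3: reduce F->num. Stack=[( F] ptr=2 lookahead=* remaining=[* ( ( num ) + num + num - num - ( id ) ) ) $]
Step 4: reduce T->F. Stack=[( T] ptr=2 lookahead=* remaining=[* ( ( num ) + num + num - num - ( id ) ) ) $]
Step 5: shift *. Stack=[( T *] ptr=3 lookahead=( remaining=[( ( num ) + num + num - num - ( id ) ) ) $]
Step 6: shift (. Stack=[( T * (] ptr=4 lookahead=( remaining=[( num ) + num + num - num - ( id ) ) ) $]
Step 7: shift (. Stack=[( T * ( (] ptr=5 lookahead=num remaining=[num ) + num + num - num - ( id ) ) ) $]
Step 8: shift num. Stack=[( T * ( ( num] ptr=6 lookahead=) remaining=[) + num + num - num - ( id ) ) ) $]
Step 9: reduce F->num. Stack=[( T * ( ( F] ptr=6 lookahead=) remaining=[) + num + num - num - ( id ) ) ) $]
Step 10: reduce T->F. Stack=[( T * ( ( T] ptr=6 lookahead=) remaining=[) + num + num - num - ( id ) ) ) $]
Step 11: reduce E->T. Stack=[( T * ( ( E] ptr=6 lookahead=) remaining=[) + num + num - num - ( id ) ) ) $]
Step 12: shift ). Stack=[( T * ( ( E )] ptr=7 lookahead=+ remaining=[+ num + num - num - ( id ) ) ) $]
Step 13: reduce F->( E ). Stack=[( T * ( F] ptr=7 lookahead=+ remaining=[+ num + num - num - ( id ) ) ) $]
Step 14: reduce T->F. Stack=[( T * ( T] ptr=7 lookahead=+ remaining=[+ num + num - num - ( id ) ) ) $]
Step 15: reduce E->T. Stack=[( T * ( E] ptr=7 lookahead=+ remaining=[+ num + num - num - ( id ) ) ) $]
Step 16: shift +. Stack=[( T * ( E +] ptr=8 lookahead=num remaining=[num + num - num - ( id ) ) ) $]
Step 17: shift num. Stack=[( T * ( E + num] ptr=9 lookahead=+ remaining=[+ num - num - ( id ) ) ) $]
Step 18: reduce F->num. Stack=[( T * ( E + F] ptr=9 lookahead=+ remaining=[+ num - num - ( id ) ) ) $]
Step 19: reduce T->F. Stack=[( T * ( E + T] ptr=9 lookahead=+ remaining=[+ num - num - ( id ) ) ) $]
Step 20: reduce E->E + T. Stack=[( T * ( E] ptr=9 lookahead=+ remaining=[+ num - num - ( id ) ) ) $]
Step 21: shift +. Stack=[( T * ( E +] ptr=10 lookahead=num remaining=[num - num - ( id ) ) ) $]
Step 22: shift num. Stack=[( T * ( E + num] ptr=11 lookahead=- remaining=[- num - ( id ) ) ) $]
Step 23: reduce F->num. Stack=[( T * ( E + F] ptr=11 lookahead=- remaining=[- num - ( id ) ) ) $]
Step 24: reduce T->F. Stack=[( T * ( E + T] ptr=11 lookahead=- remaining=[- num - ( id ) ) ) $]
Step 25: reduce E->E + T. Stack=[( T * ( E] ptr=11 lookahead=- remaining=[- num - ( id ) ) ) $]
Step 26: shift -. Stack=[( T * ( E -] ptr=12 lookahead=num remaining=[num - ( id ) ) ) $]
Step 27: shift num. Stack=[( T * ( E - num] ptr=13 lookahead=- remaining=[- ( id ) ) ) $]
Step 28: reduce F->num. Stack=[( T * ( E - F] ptr=13 lookahead=- remaining=[- ( id ) ) ) $]
Step 29: reduce T->F. Stack=[( T * ( E - T] ptr=13 lookahead=- remaining=[- ( id ) ) ) $]
Step 30: reduce E->E - T. Stack=[( T * ( E] ptr=13 lookahead=- remaining=[- ( id ) ) ) $]
Step 31: shift -. Stack=[( T * ( E -] ptr=14 lookahead=( remaining=[( id ) ) ) $]
Step 32: shift (. Stack=[( T * ( E - (] ptr=15 lookahead=id remaining=[id ) ) ) $]
Step 33: shift id. Stack=[( T * ( E - ( id] ptr=16 lookahead=) remaining=[) ) ) $]
Step 34: reduce F->id. Stack=[( T * ( E - ( F] ptr=16 lookahead=) remaining=[) ) ) $]
Step 35: reduce T->F. Stack=[( T * ( E - ( T] ptr=16 lookahead=) remaining=[) ) ) $]
Step 36: reduce E->T. Stack=[( T * ( E - ( E] ptr=16 lookahead=) remaining=[) ) ) $]
Step 37: shift ). Stack=[( T * ( E - ( E )] ptr=17 lookahead=) remaining=[) ) $]
Step 38: reduce F->( E ). Stack=[( T * ( E - F] ptr=17 lookahead=) remaining=[) ) $]
Step 39: reduce T->F. Stack=[( T * ( E - T] ptr=17 lookahead=) remaining=[) ) $]
Step 40: reduce E->E - T. Stack=[( T * ( E] ptr=17 lookahead=) remaining=[) ) $]
Step 41: shift ). Stack=[( T * ( E )] ptr=18 lookahead=) remaining=[) $]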